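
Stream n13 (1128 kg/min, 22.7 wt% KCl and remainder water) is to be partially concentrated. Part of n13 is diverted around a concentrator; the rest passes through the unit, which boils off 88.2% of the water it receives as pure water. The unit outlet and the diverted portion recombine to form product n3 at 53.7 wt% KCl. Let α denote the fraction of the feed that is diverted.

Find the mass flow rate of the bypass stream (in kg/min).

All 1128×0.227 = 256.06 kg/min of KCl reaches n3, so n3 = 256.06/0.537 = 476.83 kg/min and vapour = 651.17 kg/min.
The evaporator receives (1−α)·1128 of feed at 0.773 water and removes 0.882 of that water:
0.882×0.773×(1−α)×1128 = 651.17
(1−α) = 651.17/769.05 = 0.8467;  α = 0.1533.
Bypass flow = 0.1533×1128 = 172.9 kg/min.

172.9 kg/min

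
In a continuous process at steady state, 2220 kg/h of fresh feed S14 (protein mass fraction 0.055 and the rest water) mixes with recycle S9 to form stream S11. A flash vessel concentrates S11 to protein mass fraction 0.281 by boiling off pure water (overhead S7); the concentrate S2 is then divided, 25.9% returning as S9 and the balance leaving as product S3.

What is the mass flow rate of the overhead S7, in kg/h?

1785 kg/h

Overall protein balance (none leaves overhead): protein in fresh feed = protein in product, i.e. 2220×0.055 = (1−0.259)·S2·0.281.
S2 = 122.1/(0.281×0.741) = 586.4 kg/h.
Recycle S9 = 0.259×586.4 = 151.88 kg/h.
Combined feed S11 = 2220 + 151.88 = 2371.9 kg/h.
Overhead S7 = S11 − S2 = 2371.9 − 586.4 = 1785.5 kg/h.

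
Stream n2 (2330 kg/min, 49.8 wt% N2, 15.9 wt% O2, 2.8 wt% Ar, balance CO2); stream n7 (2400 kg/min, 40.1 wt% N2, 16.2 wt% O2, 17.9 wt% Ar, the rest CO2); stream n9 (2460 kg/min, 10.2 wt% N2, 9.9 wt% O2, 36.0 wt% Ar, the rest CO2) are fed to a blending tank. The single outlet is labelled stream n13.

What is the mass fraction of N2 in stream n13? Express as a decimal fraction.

0.3301

Total flow out = 2330 + 2400 + 2460 = 7190 kg/min.
N2 in = 2330×0.498 + 2400×0.401 + 2460×0.102 = 2373.7 kg/min.
N2 mass fraction in n13 = 2373.7/7190 = 0.3301.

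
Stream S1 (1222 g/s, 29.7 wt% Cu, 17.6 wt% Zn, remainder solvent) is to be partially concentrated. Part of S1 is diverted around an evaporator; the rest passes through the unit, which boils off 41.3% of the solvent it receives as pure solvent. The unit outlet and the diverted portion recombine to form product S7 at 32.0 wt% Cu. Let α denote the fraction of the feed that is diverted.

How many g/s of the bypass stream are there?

All 1222×0.297 = 362.93 g/s of Cu reaches S7, so S7 = 362.93/0.320 = 1134.2 g/s and vapour = 87.831 g/s.
The evaporator receives (1−α)·1222 of feed at 0.527 solvent and removes 0.413 of that solvent:
0.413×0.527×(1−α)×1222 = 87.831
(1−α) = 87.831/265.97 = 0.3302;  α = 0.6698.
Bypass flow = 0.6698×1222 = 818.46 g/s.

818.5 g/s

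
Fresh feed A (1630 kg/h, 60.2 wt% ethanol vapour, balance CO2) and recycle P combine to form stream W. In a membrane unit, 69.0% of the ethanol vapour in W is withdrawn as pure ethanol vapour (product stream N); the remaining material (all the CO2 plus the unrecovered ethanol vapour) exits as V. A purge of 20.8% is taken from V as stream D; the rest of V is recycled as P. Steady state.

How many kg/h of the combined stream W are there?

CO2 enters only via A and leaves only via the purge: 1630×0.398 = 0.208×(CO2 in V), and the membrane unit passes all CO2, so CO2 in W = CO2 in V = 3118.9 kg/h.
ethanol vapour in W: m_A = 1630×0.602 + (1−0.208)·(1−0.690)·m_A, so m_A = 981.26/0.7545 = 1300.6 kg/h.
W = 1300.6 + 3118.9 = 4419.5 kg/h.

4420 kg/h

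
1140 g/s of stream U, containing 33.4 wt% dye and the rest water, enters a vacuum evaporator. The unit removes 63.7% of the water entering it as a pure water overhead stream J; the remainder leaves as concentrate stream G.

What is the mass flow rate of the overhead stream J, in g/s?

water entering = 1140×0.666 = 759.24 g/s; overhead removed = 0.637×759.24 = 483.64 g/s.

483.6 g/s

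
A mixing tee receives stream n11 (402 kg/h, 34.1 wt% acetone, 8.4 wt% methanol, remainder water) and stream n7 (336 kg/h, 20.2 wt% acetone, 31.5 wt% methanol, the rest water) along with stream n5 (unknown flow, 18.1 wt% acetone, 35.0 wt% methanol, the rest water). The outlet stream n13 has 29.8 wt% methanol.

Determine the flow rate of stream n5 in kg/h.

1545 kg/h

Let n5 be the unknown flow. Total out = 738 + n5.
methanol balance: 139.61 + 0.350·n5 = 0.298·(738 + n5)
(0.350 − 0.298)·n5 = 0.298×738 − 139.61 = 80.316
n5 = 80.316 / 0.052 = 1544.5 kg/h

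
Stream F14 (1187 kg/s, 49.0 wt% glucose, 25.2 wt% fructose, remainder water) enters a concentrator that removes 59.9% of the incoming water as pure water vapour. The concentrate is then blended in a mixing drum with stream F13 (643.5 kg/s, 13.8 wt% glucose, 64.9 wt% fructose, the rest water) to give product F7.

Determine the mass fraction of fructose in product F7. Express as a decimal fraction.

0.4352

Vapour removed = 0.599×0.258×1187 = 183.44 kg/s; concentrate = 1003.6 kg/s.
fructose reaching the mixer = 299.12 (from concentrate) + 643.5×0.649 = 716.76 kg/s.
Product flow = 1003.6 + 643.5 = 1647.1 kg/s; fructose fraction = 0.4352.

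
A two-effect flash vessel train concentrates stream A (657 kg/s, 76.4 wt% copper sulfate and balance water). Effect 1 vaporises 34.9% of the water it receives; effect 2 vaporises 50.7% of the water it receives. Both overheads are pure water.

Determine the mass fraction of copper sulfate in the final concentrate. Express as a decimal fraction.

water in feed = 657×0.236 = 155.05 kg/s.
After stage 1: water left = (1−0.349)×155.05 = 100.94; stream total = 602.89 kg/s.
After stage 2: water left = (1−0.507)×100.94 = 49.763; final concentrate = 551.71 kg/s.
copper sulfate fraction = 501.95/551.71 = 0.910.

0.910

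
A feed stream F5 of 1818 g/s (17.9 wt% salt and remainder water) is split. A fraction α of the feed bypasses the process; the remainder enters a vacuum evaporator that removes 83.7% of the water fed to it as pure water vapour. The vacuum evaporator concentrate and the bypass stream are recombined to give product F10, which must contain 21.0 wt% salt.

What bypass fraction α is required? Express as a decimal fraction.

All 1818×0.179 = 325.42 g/s of salt reaches F10, so F10 = 325.42/0.210 = 1549.6 g/s and vapour = 268.37 g/s.
The evaporator receives (1−α)·1818 of feed at 0.821 water and removes 0.837 of that water:
0.837×0.821×(1−α)×1818 = 268.37
(1−α) = 268.37/1249.3 = 0.2148;  α = 0.7852.

0.785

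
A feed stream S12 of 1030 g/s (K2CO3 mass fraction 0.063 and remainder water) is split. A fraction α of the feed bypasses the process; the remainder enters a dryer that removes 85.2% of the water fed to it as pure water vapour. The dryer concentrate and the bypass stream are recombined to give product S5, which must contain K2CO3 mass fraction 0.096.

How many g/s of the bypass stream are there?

All 1030×0.063 = 64.89 g/s of K2CO3 reaches S5, so S5 = 64.89/0.096 = 675.94 g/s and vapour = 354.06 g/s.
The evaporator receives (1−α)·1030 of feed at 0.937 water and removes 0.852 of that water:
0.852×0.937×(1−α)×1030 = 354.06
(1−α) = 354.06/822.27 = 0.4306;  α = 0.5694.
Bypass flow = 0.5694×1030 = 586.49 g/s.

586.5 g/s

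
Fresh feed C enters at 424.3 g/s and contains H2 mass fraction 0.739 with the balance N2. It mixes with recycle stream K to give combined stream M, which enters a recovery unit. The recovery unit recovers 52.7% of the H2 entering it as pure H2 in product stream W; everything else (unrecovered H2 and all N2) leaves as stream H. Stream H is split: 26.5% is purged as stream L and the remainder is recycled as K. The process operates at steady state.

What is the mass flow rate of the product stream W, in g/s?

253.3 g/s

H2 in M: m_A = 424.3×0.739 + (1−0.265)·(1−0.527)·m_A, so m_A = 313.56/0.6523 = 480.66 g/s.
Product W = 0.527×480.66 = 253.31 g/s.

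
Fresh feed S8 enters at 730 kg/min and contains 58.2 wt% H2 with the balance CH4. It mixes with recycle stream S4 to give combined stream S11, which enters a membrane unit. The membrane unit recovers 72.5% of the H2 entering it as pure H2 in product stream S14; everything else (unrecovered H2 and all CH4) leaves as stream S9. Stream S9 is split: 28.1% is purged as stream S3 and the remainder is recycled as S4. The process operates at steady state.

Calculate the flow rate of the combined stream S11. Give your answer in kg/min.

CH4 enters only via S8 and leaves only via the purge: 730×0.418 = 0.281×(CH4 in S9), and the membrane unit passes all CH4, so CH4 in S11 = CH4 in S9 = 1085.9 kg/min.
H2 in S11: m_A = 730×0.582 + (1−0.281)·(1−0.725)·m_A, so m_A = 424.86/0.8023 = 529.57 kg/min.
S11 = 529.57 + 1085.9 = 1615.5 kg/min.

1615 kg/min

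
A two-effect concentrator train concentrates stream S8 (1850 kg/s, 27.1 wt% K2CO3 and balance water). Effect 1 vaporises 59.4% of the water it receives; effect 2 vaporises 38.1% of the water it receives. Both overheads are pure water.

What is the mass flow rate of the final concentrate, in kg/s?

840.3 kg/s

water in feed = 1850×0.729 = 1348.6 kg/s.
After stage 1: water left = (1−0.594)×1348.6 = 547.55; stream total = 1048.9 kg/s.
After stage 2: water left = (1−0.381)×547.55 = 338.93; final concentrate = 840.28 kg/s.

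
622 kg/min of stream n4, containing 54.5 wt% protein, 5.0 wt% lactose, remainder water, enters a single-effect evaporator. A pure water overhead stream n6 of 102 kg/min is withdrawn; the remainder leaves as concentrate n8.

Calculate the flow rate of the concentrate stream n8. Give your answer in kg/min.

Concentrate = 622 − 102 = 520 kg/min.

520 kg/min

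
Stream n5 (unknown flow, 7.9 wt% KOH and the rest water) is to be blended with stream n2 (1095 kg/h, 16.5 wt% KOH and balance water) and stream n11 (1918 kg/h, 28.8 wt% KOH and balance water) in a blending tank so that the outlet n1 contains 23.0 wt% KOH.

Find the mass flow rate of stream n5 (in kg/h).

265.4 kg/h

Let n5 be the unknown flow. Total out = 3013 + n5.
KOH balance: 733.06 + 0.079·n5 = 0.230·(3013 + n5)
(0.079 − 0.230)·n5 = 0.230×3013 − 733.06 = -40.069
n5 = -40.069 / -0.151 = 265.36 kg/h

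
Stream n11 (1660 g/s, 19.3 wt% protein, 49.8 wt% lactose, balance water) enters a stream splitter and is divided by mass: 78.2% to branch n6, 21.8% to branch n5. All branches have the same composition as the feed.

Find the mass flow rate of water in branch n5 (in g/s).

Branch n5 total = 0.218×1660 = 361.88 g/s.
water in n5 = 0.309×361.88 = 111.82 g/s.

111.8 g/s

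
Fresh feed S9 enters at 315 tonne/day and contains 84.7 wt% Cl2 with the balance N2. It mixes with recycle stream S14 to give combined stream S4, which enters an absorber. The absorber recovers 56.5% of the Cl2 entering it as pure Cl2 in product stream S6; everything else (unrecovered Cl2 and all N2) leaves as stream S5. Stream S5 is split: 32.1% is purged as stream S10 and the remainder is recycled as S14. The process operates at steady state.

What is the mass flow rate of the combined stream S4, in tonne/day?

528.8 tonne/day

N2 enters only via S9 and leaves only via the purge: 315×0.153 = 0.321×(N2 in S5), and the absorber passes all N2, so N2 in S4 = N2 in S5 = 150.14 tonne/day.
Cl2 in S4: m_A = 315×0.847 + (1−0.321)·(1−0.565)·m_A, so m_A = 266.81/0.7046 = 378.64 tonne/day.
S4 = 378.64 + 150.14 = 528.78 tonne/day.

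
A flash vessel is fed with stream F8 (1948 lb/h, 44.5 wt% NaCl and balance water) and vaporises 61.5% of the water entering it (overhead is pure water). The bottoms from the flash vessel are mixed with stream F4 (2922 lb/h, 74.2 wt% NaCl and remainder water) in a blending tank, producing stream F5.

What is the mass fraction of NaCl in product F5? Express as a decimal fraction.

Vapour removed = 0.615×0.555×1948 = 664.9 lb/h; concentrate = 1283.1 lb/h.
NaCl reaching the mixer = 866.86 (from concentrate) + 2922×0.742 = 3035 lb/h.
Product flow = 1283.1 + 2922 = 4205.1 lb/h; NaCl fraction = 0.7217.

0.7217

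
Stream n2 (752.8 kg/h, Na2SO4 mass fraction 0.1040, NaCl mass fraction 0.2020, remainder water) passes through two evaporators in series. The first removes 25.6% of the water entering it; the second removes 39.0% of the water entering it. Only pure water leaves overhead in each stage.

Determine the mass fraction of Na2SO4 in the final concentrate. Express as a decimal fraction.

water in feed = 752.8×0.694 = 522.44 kg/h.
After stage 1: water left = (1−0.256)×522.44 = 388.7; stream total = 619.05 kg/h.
After stage 2: water left = (1−0.390)×388.7 = 237.11; final concentrate = 467.46 kg/h.
Na2SO4 fraction = 78.291/467.46 = 0.1675.

0.1675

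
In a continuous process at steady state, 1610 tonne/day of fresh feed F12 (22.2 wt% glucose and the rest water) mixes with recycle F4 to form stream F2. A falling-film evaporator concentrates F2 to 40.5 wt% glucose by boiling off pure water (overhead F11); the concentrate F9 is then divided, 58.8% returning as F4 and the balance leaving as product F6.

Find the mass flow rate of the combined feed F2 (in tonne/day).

2870 tonne/day

Overall glucose balance (none leaves overhead): glucose in fresh feed = glucose in product, i.e. 1610×0.222 = (1−0.588)·F9·0.405.
F9 = 357.42/(0.405×0.412) = 2142 tonne/day.
Recycle F4 = 0.588×2142 = 1259.5 tonne/day.
Combined feed F2 = 1610 + 1259.5 = 2869.5 tonne/day.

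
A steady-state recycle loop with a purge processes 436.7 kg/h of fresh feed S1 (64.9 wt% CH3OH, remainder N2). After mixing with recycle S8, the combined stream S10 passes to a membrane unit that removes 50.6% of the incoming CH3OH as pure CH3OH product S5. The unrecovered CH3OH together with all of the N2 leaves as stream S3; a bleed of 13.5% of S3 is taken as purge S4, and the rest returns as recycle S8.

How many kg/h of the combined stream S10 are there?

1630 kg/h

N2 enters only via S1 and leaves only via the purge: 436.7×0.351 = 0.135×(N2 in S3), and the membrane unit passes all N2, so N2 in S10 = N2 in S3 = 1135.4 kg/h.
CH3OH in S10: m_A = 436.7×0.649 + (1−0.135)·(1−0.506)·m_A, so m_A = 283.42/0.5727 = 494.89 kg/h.
S10 = 494.89 + 1135.4 = 1630.3 kg/h.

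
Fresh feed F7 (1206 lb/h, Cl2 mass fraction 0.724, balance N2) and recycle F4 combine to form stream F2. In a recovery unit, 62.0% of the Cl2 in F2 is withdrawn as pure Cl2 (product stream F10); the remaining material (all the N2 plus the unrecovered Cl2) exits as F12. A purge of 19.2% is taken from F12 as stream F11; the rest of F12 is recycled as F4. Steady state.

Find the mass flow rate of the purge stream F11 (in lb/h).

424.8 lb/h

N2 enters only via F7 and leaves only via the purge: 1206×0.276 = 0.192×(N2 in F12), and the recovery unit passes all N2, so N2 in F2 = N2 in F12 = 1733.6 lb/h.
Cl2 in F2: m_A = 1206×0.724 + (1−0.192)·(1−0.620)·m_A, so m_A = 873.14/0.6930 = 1260 lb/h.
F12 = (1−0.620)×1260 + 1733.6 = 2212.4 lb/h.
Purge F11 = 0.192×2212.4 = 424.79 lb/h.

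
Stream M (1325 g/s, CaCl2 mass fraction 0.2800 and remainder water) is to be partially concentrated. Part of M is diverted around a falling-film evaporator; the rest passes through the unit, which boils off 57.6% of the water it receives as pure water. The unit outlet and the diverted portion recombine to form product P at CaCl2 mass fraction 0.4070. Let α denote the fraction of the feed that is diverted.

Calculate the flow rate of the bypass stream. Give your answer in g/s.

328.1 g/s

All 1325×0.280 = 371 g/s of CaCl2 reaches P, so P = 371/0.407 = 911.55 g/s and vapour = 413.45 g/s.
The evaporator receives (1−α)·1325 of feed at 0.720 water and removes 0.576 of that water:
0.576×0.720×(1−α)×1325 = 413.45
(1−α) = 413.45/549.5 = 0.7524;  α = 0.2476.
Bypass flow = 0.2476×1325 = 328.06 g/s.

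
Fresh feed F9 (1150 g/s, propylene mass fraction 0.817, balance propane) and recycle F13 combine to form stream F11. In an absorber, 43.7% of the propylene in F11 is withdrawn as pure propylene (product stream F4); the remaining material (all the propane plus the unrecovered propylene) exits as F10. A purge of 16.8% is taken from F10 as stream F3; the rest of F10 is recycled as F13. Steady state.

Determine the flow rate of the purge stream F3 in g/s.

propane enters only via F9 and leaves only via the purge: 1150×0.183 = 0.168×(propane in F10), and the absorber passes all propane, so propane in F11 = propane in F10 = 1252.7 g/s.
propylene in F11: m_A = 1150×0.817 + (1−0.168)·(1−0.437)·m_A, so m_A = 939.55/0.5316 = 1767.5 g/s.
F10 = (1−0.437)×1767.5 + 1252.7 = 2247.8 g/s.
Purge F3 = 0.168×2247.8 = 377.62 g/s.

377.6 g/s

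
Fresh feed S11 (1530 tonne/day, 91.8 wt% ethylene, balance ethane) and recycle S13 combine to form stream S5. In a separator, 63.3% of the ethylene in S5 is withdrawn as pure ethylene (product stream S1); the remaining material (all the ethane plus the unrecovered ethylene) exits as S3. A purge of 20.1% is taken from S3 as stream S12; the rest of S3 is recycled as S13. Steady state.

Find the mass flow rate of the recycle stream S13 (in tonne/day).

ethane enters only via S11 and leaves only via the purge: 1530×0.082 = 0.201×(ethane in S3), and the separator passes all ethane, so ethane in S5 = ethane in S3 = 624.18 tonne/day.
ethylene in S5: m_A = 1530×0.918 + (1−0.201)·(1−0.633)·m_A, so m_A = 1404.5/0.7068 = 1987.3 tonne/day.
S3 = (1−0.633)×1987.3 + 624.18 = 1353.5 tonne/day.
Recycle S13 = (1−0.201)×1353.5 = 1081.5 tonne/day.

1081 tonne/day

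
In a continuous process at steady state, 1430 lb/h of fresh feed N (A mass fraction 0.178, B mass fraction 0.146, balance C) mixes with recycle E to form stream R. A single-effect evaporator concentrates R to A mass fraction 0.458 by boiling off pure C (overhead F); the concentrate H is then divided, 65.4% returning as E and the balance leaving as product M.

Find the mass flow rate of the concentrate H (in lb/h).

1606 lb/h

Overall A balance (none leaves overhead): A in fresh feed = A in product, i.e. 1430×0.178 = (1−0.654)·H·0.458.
H = 254.54/(0.458×0.346) = 1606.3 lb/h.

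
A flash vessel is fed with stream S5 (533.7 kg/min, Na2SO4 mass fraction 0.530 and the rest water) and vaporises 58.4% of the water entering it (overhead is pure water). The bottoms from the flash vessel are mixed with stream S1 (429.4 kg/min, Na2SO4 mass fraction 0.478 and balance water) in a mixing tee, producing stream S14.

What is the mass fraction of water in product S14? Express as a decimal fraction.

Vapour removed = 0.584×0.470×533.7 = 146.49 kg/min; concentrate = 387.21 kg/min.
water reaching the mixer = 104.35 (from concentrate) + 429.4×0.522 = 328.5 kg/min.
Product flow = 387.21 + 429.4 = 816.61 kg/min; water fraction = 0.402.

0.402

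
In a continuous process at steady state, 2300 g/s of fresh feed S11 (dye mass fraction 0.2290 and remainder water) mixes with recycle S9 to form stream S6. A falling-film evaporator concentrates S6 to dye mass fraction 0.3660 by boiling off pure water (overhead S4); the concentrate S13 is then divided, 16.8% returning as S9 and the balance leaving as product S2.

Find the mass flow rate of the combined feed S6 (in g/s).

Overall dye balance (none leaves overhead): dye in fresh feed = dye in product, i.e. 2300×0.229 = (1−0.168)·S13·0.366.
S13 = 526.7/(0.366×0.832) = 1729.7 g/s.
Recycle S9 = 0.168×1729.7 = 290.58 g/s.
Combined feed S6 = 2300 + 290.58 = 2590.6 g/s.

2591 g/s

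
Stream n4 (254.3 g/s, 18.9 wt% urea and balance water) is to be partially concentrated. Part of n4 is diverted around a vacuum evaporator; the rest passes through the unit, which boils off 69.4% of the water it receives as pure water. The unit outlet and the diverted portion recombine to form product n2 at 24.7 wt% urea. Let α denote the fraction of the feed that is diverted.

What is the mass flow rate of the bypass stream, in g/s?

All 254.3×0.189 = 48.063 g/s of urea reaches n2, so n2 = 48.063/0.247 = 194.59 g/s and vapour = 59.714 g/s.
The evaporator receives (1−α)·254.3 of feed at 0.811 water and removes 0.694 of that water:
0.694×0.811×(1−α)×254.3 = 59.714
(1−α) = 59.714/143.13 = 0.4172;  α = 0.5828.
Bypass flow = 0.5828×254.3 = 148.2 g/s.

148.2 g/s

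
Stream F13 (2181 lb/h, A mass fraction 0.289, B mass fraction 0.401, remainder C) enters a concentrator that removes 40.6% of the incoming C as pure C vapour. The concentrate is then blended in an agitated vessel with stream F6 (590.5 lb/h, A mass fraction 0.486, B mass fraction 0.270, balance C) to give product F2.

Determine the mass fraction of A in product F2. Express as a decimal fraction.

0.367

Vapour removed = 0.406×0.310×2181 = 274.5 lb/h; concentrate = 1906.5 lb/h.
A reaching the mixer = 630.31 (from concentrate) + 590.5×0.486 = 917.29 lb/h.
Product flow = 1906.5 + 590.5 = 2497 lb/h; A fraction = 0.367.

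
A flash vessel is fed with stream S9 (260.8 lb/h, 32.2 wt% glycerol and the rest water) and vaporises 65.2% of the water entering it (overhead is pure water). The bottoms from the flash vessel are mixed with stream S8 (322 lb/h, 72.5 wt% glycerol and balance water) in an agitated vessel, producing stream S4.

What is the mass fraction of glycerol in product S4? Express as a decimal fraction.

Vapour removed = 0.652×0.678×260.8 = 115.29 lb/h; concentrate = 145.51 lb/h.
glycerol reaching the mixer = 83.978 (from concentrate) + 322×0.725 = 317.43 lb/h.
Product flow = 145.51 + 322 = 467.51 lb/h; glycerol fraction = 0.6790.

0.6790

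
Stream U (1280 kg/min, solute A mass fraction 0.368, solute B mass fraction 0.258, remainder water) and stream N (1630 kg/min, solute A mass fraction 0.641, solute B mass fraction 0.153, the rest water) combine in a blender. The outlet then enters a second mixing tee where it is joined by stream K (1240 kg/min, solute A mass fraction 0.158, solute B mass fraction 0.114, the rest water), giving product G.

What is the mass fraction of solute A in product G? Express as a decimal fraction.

Overall, product flow = 4150 kg/min.
solute A in = 1280×0.368 + 1630×0.641 + 1240×0.158 = 1711.8 kg/min.
solute A fraction in G = 0.412.

0.412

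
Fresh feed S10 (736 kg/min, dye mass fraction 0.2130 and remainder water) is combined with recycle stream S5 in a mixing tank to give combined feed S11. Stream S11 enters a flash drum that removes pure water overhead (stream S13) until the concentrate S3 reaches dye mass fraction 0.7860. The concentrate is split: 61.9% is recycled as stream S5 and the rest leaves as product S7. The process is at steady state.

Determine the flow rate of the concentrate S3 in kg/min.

Overall dye balance (none leaves overhead): dye in fresh feed = dye in product, i.e. 736×0.213 = (1−0.619)·S3·0.786.
S3 = 156.77/(0.786×0.381) = 523.49 kg/min.

523.5 kg/min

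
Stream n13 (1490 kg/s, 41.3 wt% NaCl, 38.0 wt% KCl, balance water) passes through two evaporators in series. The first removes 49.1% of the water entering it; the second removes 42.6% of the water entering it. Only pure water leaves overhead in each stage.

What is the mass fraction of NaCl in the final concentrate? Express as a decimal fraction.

0.4839

water in feed = 1490×0.207 = 308.43 kg/s.
After stage 1: water left = (1−0.491)×308.43 = 156.99; stream total = 1338.6 kg/s.
After stage 2: water left = (1−0.426)×156.99 = 90.113; final concentrate = 1271.7 kg/s.
NaCl fraction = 615.37/1271.7 = 0.4839.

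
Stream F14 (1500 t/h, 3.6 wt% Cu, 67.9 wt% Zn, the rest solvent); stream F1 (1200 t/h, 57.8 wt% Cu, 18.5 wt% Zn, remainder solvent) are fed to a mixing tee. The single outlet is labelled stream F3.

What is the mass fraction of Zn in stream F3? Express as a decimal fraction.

Total flow out = 1500 + 1200 = 2700 t/h.
Zn in = 1500×0.679 + 1200×0.185 = 1240.5 t/h.
Zn mass fraction in F3 = 1240.5/2700 = 0.459.

0.459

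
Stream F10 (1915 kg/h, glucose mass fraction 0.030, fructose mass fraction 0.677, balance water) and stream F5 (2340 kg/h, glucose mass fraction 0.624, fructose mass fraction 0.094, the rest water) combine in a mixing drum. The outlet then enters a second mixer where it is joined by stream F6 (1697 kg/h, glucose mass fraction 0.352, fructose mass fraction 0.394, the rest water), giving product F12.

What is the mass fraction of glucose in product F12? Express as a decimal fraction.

Overall, product flow = 5952 kg/h.
glucose in = 1915×0.030 + 2340×0.624 + 1697×0.352 = 2115 kg/h.
glucose fraction in F12 = 0.355.

0.355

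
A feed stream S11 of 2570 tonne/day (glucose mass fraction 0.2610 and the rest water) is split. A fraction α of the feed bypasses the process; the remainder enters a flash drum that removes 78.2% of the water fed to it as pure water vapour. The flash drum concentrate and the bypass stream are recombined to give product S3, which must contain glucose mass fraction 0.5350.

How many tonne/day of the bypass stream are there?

292.4 tonne/day

All 2570×0.261 = 670.77 tonne/day of glucose reaches S3, so S3 = 670.77/0.535 = 1253.8 tonne/day and vapour = 1316.2 tonne/day.
The evaporator receives (1−α)·2570 of feed at 0.739 water and removes 0.782 of that water:
0.782×0.739×(1−α)×2570 = 1316.2
(1−α) = 1316.2/1485.2 = 0.8862;  α = 0.1138.
Bypass flow = 0.1138×2570 = 292.39 tonne/day.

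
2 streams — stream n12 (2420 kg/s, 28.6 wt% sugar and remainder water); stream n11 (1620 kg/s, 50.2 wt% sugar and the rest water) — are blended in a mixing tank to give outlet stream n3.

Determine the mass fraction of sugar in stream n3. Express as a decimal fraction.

Total flow out = 2420 + 1620 = 4040 kg/s.
sugar in = 2420×0.286 + 1620×0.502 = 1505.4 kg/s.
sugar mass fraction in n3 = 1505.4/4040 = 0.373.

0.373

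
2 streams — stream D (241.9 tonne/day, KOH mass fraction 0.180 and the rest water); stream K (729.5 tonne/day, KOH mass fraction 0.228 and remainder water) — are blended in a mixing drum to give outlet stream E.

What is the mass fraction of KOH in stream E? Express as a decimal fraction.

0.216

Total flow out = 241.9 + 729.5 = 971.4 tonne/day.
KOH in = 241.9×0.180 + 729.5×0.228 = 209.87 tonne/day.
KOH mass fraction in E = 209.87/971.4 = 0.216.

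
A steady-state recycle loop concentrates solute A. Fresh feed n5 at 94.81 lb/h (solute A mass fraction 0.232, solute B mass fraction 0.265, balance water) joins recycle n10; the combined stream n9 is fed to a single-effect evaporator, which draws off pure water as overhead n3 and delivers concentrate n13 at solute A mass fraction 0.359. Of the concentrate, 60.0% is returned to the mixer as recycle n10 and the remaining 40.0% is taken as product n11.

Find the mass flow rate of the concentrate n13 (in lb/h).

153.2 lb/h

Overall solute A balance (none leaves overhead): solute A in fresh feed = solute A in product, i.e. 94.81×0.232 = (1−0.600)·n13·0.359.
n13 = 21.996/(0.359×0.400) = 153.17 lb/h.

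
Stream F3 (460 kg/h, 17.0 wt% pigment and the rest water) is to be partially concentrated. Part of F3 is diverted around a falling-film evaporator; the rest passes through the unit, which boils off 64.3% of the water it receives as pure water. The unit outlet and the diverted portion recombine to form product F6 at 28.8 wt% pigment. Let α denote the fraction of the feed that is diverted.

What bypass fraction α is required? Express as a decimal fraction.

0.232

All 460×0.170 = 78.2 kg/h of pigment reaches F6, so F6 = 78.2/0.288 = 271.53 kg/h and vapour = 188.47 kg/h.
The evaporator receives (1−α)·460 of feed at 0.830 water and removes 0.643 of that water:
0.643×0.830×(1−α)×460 = 188.47
(1−α) = 188.47/245.5 = 0.7677;  α = 0.2323.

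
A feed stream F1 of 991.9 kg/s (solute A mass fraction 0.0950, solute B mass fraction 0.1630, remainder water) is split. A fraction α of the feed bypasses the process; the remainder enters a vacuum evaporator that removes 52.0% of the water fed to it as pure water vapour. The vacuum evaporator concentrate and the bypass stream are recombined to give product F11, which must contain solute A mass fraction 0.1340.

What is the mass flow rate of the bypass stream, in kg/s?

All 991.9×0.095 = 94.23 kg/s of solute A reaches F11, so F11 = 94.23/0.134 = 703.21 kg/s and vapour = 288.69 kg/s.
The evaporator receives (1−α)·991.9 of feed at 0.742 water and removes 0.520 of that water:
0.520×0.742×(1−α)×991.9 = 288.69
(1−α) = 288.69/382.71 = 0.7543;  α = 0.2457.
Bypass flow = 0.2457×991.9 = 243.7 kg/s.

243.7 kg/s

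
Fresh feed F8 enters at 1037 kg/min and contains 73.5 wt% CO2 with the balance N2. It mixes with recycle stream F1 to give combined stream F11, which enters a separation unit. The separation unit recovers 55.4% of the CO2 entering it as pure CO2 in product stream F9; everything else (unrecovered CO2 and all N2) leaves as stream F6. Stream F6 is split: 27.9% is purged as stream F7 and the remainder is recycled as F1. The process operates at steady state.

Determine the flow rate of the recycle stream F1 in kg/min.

N2 enters only via F8 and leaves only via the purge: 1037×0.265 = 0.279×(N2 in F6), and the separation unit passes all N2, so N2 in F11 = N2 in F6 = 984.96 kg/min.
CO2 in F11: m_A = 1037×0.735 + (1−0.279)·(1−0.554)·m_A, so m_A = 762.19/0.6784 = 1123.5 kg/min.
F6 = (1−0.554)×1123.5 + 984.96 = 1486 kg/min.
Recycle F1 = (1−0.279)×1486 = 1071.4 kg/min.

1071 kg/min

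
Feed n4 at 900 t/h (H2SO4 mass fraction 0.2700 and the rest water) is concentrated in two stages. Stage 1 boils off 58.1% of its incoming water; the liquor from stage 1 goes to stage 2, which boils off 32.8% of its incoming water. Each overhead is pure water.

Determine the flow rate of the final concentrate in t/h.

water in feed = 900×0.730 = 657 t/h.
After stage 1: water left = (1−0.581)×657 = 275.28; stream total = 518.28 t/h.
After stage 2: water left = (1−0.328)×275.28 = 184.99; final concentrate = 427.99 t/h.

428 t/h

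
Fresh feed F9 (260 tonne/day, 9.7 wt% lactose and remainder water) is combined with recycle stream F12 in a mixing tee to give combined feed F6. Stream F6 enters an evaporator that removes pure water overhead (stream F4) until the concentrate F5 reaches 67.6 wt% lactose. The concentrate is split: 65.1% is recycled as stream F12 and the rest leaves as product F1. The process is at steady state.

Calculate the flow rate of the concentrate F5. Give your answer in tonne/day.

Overall lactose balance (none leaves overhead): lactose in fresh feed = lactose in product, i.e. 260×0.097 = (1−0.651)·F5·0.676.
F5 = 25.22/(0.676×0.349) = 106.9 tonne/day.

106.9 tonne/day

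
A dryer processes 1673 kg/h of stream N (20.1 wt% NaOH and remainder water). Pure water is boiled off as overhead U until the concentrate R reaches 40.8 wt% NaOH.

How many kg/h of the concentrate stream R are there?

824.2 kg/h

NaOH is conserved: 1673×0.201 = 336.27 kg/h all reports to the concentrate.
Concentrate = 336.27/(target fraction) = 824.2 kg/h.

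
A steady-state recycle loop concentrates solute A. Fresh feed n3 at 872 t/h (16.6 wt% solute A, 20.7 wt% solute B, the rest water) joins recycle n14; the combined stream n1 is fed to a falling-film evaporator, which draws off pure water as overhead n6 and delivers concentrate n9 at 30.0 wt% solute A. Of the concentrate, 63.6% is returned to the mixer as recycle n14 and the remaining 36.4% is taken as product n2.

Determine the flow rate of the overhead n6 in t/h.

389.5 t/h

Overall solute A balance (none leaves overhead): solute A in fresh feed = solute A in product, i.e. 872×0.166 = (1−0.636)·n9·0.300.
n9 = 144.75/(0.300×0.364) = 1325.6 t/h.
Recycle n14 = 0.636×1325.6 = 843.06 t/h.
Combined feed n1 = 872 + 843.06 = 1715.1 t/h.
Overhead n6 = n1 − n9 = 1715.1 − 1325.6 = 389.49 t/h.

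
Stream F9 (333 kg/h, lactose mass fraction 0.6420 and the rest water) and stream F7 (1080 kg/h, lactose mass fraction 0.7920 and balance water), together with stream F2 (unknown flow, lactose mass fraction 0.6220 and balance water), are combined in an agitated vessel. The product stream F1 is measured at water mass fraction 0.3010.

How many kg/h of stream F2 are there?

Let F2 be the unknown flow. Total out = 1413 + F2.
water balance: 343.85 + 0.378·F2 = 0.301·(1413 + F2)
(0.378 − 0.301)·F2 = 0.301×1413 − 343.85 = 81.459
F2 = 81.459 / 0.077 = 1057.9 kg/h

1058 kg/h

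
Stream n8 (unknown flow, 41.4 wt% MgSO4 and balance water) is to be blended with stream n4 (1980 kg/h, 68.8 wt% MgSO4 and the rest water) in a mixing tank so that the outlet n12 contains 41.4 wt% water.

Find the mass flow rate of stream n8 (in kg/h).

1174 kg/h

Let n8 be the unknown flow. Total out = 1980 + n8.
water balance: 617.76 + 0.586·n8 = 0.414·(1980 + n8)
(0.586 − 0.414)·n8 = 0.414×1980 − 617.76 = 201.96
n8 = 201.96 / 0.172 = 1174.2 kg/h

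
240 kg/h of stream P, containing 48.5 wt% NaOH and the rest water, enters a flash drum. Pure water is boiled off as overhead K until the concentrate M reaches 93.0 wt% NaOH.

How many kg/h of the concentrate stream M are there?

NaOH is conserved: 240×0.485 = 116.4 kg/h all reports to the concentrate.
Concentrate = 116.4/(target fraction) = 125.16 kg/h.

125.2 kg/h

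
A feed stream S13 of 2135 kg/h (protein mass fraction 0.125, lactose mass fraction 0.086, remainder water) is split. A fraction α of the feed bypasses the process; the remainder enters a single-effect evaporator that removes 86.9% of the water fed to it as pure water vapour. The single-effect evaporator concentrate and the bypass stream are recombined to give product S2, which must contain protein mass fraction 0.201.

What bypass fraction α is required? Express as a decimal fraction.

All 2135×0.125 = 266.88 kg/h of protein reaches S2, so S2 = 266.88/0.201 = 1327.7 kg/h and vapour = 807.26 kg/h.
The evaporator receives (1−α)·2135 of feed at 0.789 water and removes 0.869 of that water:
0.869×0.789×(1−α)×2135 = 807.26
(1−α) = 807.26/1463.8 = 0.5515;  α = 0.4485.

0.449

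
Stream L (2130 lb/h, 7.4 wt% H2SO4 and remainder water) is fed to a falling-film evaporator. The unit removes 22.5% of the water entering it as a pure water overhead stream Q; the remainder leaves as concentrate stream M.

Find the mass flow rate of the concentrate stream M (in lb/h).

water entering = 2130×0.926 = 1972.4 lb/h; overhead removed = 0.225×1972.4 = 443.79 lb/h.
Concentrate = 2130 − 443.79 = 1686.2 lb/h.

1686 lb/h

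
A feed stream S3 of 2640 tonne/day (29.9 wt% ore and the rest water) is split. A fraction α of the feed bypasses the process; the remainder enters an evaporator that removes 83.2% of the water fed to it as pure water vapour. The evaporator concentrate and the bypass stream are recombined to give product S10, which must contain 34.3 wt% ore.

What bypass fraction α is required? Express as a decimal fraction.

0.780

All 2640×0.299 = 789.36 tonne/day of ore reaches S10, so S10 = 789.36/0.343 = 2301.3 tonne/day and vapour = 338.66 tonne/day.
The evaporator receives (1−α)·2640 of feed at 0.701 water and removes 0.832 of that water:
0.832×0.701×(1−α)×2640 = 338.66
(1−α) = 338.66/1539.7 = 0.2199;  α = 0.7801.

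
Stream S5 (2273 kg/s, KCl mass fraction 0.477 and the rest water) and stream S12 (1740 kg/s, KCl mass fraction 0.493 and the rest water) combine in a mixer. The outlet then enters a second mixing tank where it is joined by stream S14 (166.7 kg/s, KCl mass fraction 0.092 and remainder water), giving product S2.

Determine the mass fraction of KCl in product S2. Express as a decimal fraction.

0.468

Overall, product flow = 4179.7 kg/s.
KCl in = 2273×0.477 + 1740×0.493 + 166.7×0.092 = 1957.4 kg/s.
KCl fraction in S2 = 0.468.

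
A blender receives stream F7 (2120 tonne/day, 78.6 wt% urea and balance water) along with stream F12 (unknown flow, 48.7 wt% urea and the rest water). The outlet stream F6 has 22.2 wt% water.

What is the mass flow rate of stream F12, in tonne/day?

Let F12 be the unknown flow. Total out = 2120 + F12.
water balance: 453.68 + 0.513·F12 = 0.222·(2120 + F12)
(0.513 − 0.222)·F12 = 0.222×2120 − 453.68 = 16.96
F12 = 16.96 / 0.291 = 58.282 tonne/day

58.28 tonne/day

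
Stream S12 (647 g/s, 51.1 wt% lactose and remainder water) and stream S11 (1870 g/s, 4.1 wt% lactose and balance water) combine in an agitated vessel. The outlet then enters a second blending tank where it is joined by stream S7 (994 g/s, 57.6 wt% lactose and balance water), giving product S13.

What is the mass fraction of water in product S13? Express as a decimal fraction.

0.721

Overall, product flow = 3511 g/s.
water in = 647×0.489 + 1870×0.959 + 994×0.424 = 2531.2 g/s.
water fraction in S13 = 0.721.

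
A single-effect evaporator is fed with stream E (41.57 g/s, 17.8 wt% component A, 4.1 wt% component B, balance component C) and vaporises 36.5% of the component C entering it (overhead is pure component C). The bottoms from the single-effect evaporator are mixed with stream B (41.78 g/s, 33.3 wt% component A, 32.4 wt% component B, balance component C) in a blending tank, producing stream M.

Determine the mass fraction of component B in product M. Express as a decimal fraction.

Vapour removed = 0.365×0.781×41.57 = 11.85 g/s; concentrate = 29.72 g/s.
component B reaching the mixer = 1.7044 (from concentrate) + 41.78×0.324 = 15.241 g/s.
Product flow = 29.72 + 41.78 = 71.5 g/s; component B fraction = 0.2132.

0.2132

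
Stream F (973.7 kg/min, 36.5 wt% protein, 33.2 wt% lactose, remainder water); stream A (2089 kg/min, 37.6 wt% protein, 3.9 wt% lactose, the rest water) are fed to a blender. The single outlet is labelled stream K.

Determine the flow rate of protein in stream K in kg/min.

1141 kg/min

protein out = protein in = 973.7×0.365 + 2089×0.376 = 1140.9 kg/min.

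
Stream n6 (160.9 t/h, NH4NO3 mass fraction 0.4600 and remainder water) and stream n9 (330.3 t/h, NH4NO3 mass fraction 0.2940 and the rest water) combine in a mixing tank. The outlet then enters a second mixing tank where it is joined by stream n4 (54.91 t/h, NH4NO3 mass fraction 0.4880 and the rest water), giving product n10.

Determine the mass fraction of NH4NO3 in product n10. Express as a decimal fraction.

0.3624

Overall, product flow = 546.11 t/h.
NH4NO3 in = 160.9×0.460 + 330.3×0.294 + 54.91×0.488 = 197.92 t/h.
NH4NO3 fraction in n10 = 0.3624.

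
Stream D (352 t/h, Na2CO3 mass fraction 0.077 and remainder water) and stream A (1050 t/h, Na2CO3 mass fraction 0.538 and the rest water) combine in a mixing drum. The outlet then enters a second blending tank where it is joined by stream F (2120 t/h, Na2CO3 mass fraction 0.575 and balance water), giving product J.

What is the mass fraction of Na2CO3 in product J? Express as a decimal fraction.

Overall, product flow = 3522 t/h.
Na2CO3 in = 352×0.077 + 1050×0.538 + 2120×0.575 = 1811 t/h.
Na2CO3 fraction in J = 0.514.

0.514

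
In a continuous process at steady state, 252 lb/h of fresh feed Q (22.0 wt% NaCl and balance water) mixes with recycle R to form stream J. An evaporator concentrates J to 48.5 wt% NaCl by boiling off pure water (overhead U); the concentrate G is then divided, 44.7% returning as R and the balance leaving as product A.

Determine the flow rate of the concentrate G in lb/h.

206.7 lb/h

Overall NaCl balance (none leaves overhead): NaCl in fresh feed = NaCl in product, i.e. 252×0.220 = (1−0.447)·G·0.485.
G = 55.44/(0.485×0.553) = 206.71 lb/h.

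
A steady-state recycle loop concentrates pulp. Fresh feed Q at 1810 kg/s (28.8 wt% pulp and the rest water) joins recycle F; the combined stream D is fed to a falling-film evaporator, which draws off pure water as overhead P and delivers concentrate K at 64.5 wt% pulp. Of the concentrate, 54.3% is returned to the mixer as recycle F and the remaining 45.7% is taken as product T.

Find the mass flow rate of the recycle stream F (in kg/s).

960.3 kg/s

Overall pulp balance (none leaves overhead): pulp in fresh feed = pulp in product, i.e. 1810×0.288 = (1−0.543)·K·0.645.
K = 521.28/(0.645×0.457) = 1768.5 kg/s.
Recycle F = 0.543×1768.5 = 960.27 kg/s.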